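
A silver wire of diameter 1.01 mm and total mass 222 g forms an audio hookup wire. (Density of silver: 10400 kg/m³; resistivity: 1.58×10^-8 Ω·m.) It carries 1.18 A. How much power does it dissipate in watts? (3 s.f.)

0.732 W

A = π(d/2)² = π(5.0500e-04 m)² = 8.0118e-07 m²
L = m/(density·A) = 0.222/(10400×8.0118e-07) = 26.64 m
R = ρL/A = (1.58×10^-8)(26.64)/(8.0118e-07) = 0.5254 Ω
P = I²R = (1.18)² × 0.5254 = 0.732 W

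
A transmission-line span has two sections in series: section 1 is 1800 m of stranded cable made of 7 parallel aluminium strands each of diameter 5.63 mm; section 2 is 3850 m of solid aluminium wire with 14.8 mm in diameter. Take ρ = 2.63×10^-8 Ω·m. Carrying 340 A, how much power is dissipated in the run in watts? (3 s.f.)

99400 W

Section 1: A_strand = π(2.8150e-03)² = 2.489e-05 m²; R₁ = ρL/(N·A_s) = (2.63×10^-8)(1800)/(7×2.489e-05) = 0.2717 Ω
Section 2: A = π(d/2)² = π(7.4000e-03 m)² = 1.720e-04 m²
R₂ = (2.63×10^-8)(3850)/(1.720e-04) = 0.5886 Ω
R = R₁ + R₂ = 0.8602 Ω
P = I²R = (340)² × 0.8602 = 99400 W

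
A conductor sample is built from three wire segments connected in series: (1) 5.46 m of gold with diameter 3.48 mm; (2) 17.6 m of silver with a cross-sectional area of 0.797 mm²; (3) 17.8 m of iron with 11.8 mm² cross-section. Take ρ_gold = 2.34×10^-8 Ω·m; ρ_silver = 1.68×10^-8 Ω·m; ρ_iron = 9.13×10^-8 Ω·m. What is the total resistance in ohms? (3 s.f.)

Seg 1: A = π(d/2)² = π(1.7400e-03 m)² = 9.511e-06 m²
R_1 = (2.34×10^-8)(5.46)/(9.511e-06) = 0.01343 Ω
Seg 2: A = 0.797 mm² = 7.970e-07 m²
R_2 = (1.68×10^-8)(17.6)/(7.970e-07) = 0.371 Ω
Seg 3: A = 11.8 mm² = 1.180e-05 m²
R_3 = (9.13×10^-8)(17.8)/(1.180e-05) = 0.1377 Ω
R_total = R_1 + R_2 + R_3 = 0.522 Ω

0.522 Ω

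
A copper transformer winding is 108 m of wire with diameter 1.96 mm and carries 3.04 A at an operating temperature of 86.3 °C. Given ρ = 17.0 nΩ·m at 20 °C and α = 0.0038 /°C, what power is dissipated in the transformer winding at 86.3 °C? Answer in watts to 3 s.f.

7.04 W

ρ = 17.0 nΩ·m = 1.70×10^-8 Ω·m
A = π(d/2)² = π(9.8000e-04 m)² = 3.017e-06 m²
R₍20₎ = ρL/A = (1.70×10^-8)(108)/(3.017e-06) = 0.6085 Ω
R₍86.3₎ = R₍20₎(1 + αΔT) = 0.6085 × (1 + 0.0038×66.3) = 0.7618 Ω
P = I²R = (3.04)² × 0.7618 = 7.04 W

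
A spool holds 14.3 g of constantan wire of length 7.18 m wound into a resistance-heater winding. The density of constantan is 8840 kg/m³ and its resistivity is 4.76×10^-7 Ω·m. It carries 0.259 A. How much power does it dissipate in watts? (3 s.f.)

A = m/(density·L) = 0.0143/(8840×7.18) = 2.2530e-07 m²
R = ρL/A = (4.76×10^-7)(7.18)/(2.2530e-07) = 15.17 Ω
P = I²R = (0.259)² × 15.17 = 1.02 W

1.02 W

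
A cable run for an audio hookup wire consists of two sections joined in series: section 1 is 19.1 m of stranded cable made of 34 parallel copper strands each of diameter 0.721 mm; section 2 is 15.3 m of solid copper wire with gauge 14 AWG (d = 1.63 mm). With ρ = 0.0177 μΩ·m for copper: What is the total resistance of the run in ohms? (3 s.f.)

0.154 Ω

ρ = 0.0177 μΩ·m = 1.77×10^-8 Ω·m
Section 1: A_strand = π(3.6050e-04)² = 4.083e-07 m²; R₁ = ρL/(N·A_s) = (1.77×10^-8)(19.1)/(34×4.083e-07) = 0.02435 Ω
Section 2: A = π(1.63/2 mm)² = π(8.1500e-04 m)² = 2.087e-06 m²
R₂ = (1.77×10^-8)(15.3)/(2.087e-06) = 0.1298 Ω
R = R₁ + R₂ = 0.154 Ω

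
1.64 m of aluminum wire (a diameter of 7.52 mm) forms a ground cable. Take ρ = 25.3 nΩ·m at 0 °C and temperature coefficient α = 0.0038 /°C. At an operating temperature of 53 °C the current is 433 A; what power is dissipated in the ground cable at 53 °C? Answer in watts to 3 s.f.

ρ = 25.3 nΩ·m = 2.53×10^-8 Ω·m
A = π(d/2)² = π(3.7600e-03 m)² = 4.441e-05 m²
R₍0₎ = ρL/A = (2.53×10^-8)(1.64)/(4.441e-05) = 9.342×10^-4 Ω
R₍53₎ = R₍0₎(1 + αΔT) = 9.342×10^-4 × (1 + 0.0038×53) = 0.001122 Ω
P = I²R = (433)² × 0.001122 = 210 W

210 W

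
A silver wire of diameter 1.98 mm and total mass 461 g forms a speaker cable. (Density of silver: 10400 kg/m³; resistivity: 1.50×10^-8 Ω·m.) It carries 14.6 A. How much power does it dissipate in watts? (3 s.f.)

14.9 W

A = π(d/2)² = π(9.9000e-04 m)² = 3.0791e-06 m²
L = m/(density·A) = 0.461/(10400×3.0791e-06) = 14.4 m
R = ρL/A = (1.50×10^-8)(14.4)/(3.0791e-06) = 0.07013 Ω
P = I²R = (14.6)² × 0.07013 = 14.9 W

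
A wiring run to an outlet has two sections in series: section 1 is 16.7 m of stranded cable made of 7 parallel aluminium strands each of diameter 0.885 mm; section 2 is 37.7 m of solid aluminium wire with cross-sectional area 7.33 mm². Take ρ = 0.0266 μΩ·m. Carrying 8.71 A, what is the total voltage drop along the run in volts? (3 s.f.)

ρ = 0.0266 μΩ·m = 2.66×10^-8 Ω·m
Section 1: A_strand = π(4.4250e-04)² = 6.151e-07 m²; R₁ = ρL/(N·A_s) = (2.66×10^-8)(16.7)/(7×6.151e-07) = 0.1032 Ω
Section 2: A = 7.33 mm² = 7.330e-06 m²
R₂ = (2.66×10^-8)(37.7)/(7.330e-06) = 0.1368 Ω
R = R₁ + R₂ = 0.24 Ω
V = IR = 8.71 × 0.24 = 2.09 V

2.09 V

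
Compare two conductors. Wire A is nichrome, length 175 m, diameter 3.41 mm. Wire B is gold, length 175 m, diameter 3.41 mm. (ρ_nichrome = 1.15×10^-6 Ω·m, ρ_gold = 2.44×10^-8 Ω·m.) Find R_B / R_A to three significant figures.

R ∝ ρL/d², so R_B/R_A = (ρ_B/ρ_A)
= (2.44×10^-8/1.15×10^-6) = 0.0212

0.0212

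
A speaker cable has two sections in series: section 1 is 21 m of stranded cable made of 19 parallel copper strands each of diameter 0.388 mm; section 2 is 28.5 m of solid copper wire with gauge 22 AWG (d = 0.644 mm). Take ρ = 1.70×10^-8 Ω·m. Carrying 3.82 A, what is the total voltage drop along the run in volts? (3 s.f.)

6.29 V

Section 1: A_strand = π(1.9400e-04)² = 1.182e-07 m²; R₁ = ρL/(N·A_s) = (1.70×10^-8)(21)/(19×1.182e-07) = 0.1589 Ω
Section 2: A = π(0.644/2 mm)² = π(3.2200e-04 m)² = 3.257e-07 m²
R₂ = (1.70×10^-8)(28.5)/(3.257e-07) = 1.487 Ω
R = R₁ + R₂ = 1.646 Ω
V = IR = 3.82 × 1.646 = 6.29 V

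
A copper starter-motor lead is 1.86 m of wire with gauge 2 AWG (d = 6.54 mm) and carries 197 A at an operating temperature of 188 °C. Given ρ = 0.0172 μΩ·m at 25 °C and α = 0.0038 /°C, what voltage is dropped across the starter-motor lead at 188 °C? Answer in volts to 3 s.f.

0.304 V

ρ = 0.0172 μΩ·m = 1.72×10^-8 Ω·m
A = π(6.54/2 mm)² = π(3.2700e-03 m)² = 3.359e-05 m²
R₍25₎ = ρL/A = (1.72×10^-8)(1.86)/(3.359e-05) = 9.523×10^-4 Ω
R₍188₎ = R₍25₎(1 + αΔT) = 9.523×10^-4 × (1 + 0.0038×163) = 0.001542 Ω
V = IR = 197 × 0.001542 = 0.304 V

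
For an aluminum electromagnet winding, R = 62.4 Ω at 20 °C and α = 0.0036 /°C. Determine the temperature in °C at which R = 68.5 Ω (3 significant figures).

R = R₀(1 + α(T − T₀)) ⇒ T = T₀ + (R/R₀ − 1)/α
T = 20 + (68.5/62.4 − 1)/0.0036 = 20 + (0.09776)/0.0036 = 47.2 °C

47.2 °C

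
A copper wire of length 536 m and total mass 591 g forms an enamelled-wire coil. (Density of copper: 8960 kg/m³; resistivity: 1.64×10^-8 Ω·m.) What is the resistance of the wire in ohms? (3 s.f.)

71.4 Ω

A = m/(density·L) = 0.591/(8960×536) = 1.2306e-07 m²
R = ρL/A = (1.64×10^-8)(536)/(1.2306e-07) = 71.4 Ω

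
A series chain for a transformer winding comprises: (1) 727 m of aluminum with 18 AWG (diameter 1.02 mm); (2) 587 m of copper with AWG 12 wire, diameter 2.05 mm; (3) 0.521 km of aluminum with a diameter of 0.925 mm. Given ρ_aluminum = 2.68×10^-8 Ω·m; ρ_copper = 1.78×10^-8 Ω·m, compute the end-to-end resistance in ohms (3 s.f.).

Seg 1: A = π(1.02/2 mm)² = π(5.1000e-04 m)² = 8.171e-07 m²
R_1 = (2.68×10^-8)(727)/(8.171e-07) = 23.84 Ω
Seg 2: A = π(2.05/2 mm)² = π(1.0250e-03 m)² = 3.301e-06 m²
R_2 = (1.78×10^-8)(587)/(3.301e-06) = 3.166 Ω
Seg 3: A = π(d/2)² = π(4.6250e-04 m)² = 6.720e-07 m²
R_3 = (2.68×10^-8)(521)/(6.720e-07) = 20.78 Ω
R_total = R_1 + R_2 + R_3 = 47.8 Ω

47.8 Ω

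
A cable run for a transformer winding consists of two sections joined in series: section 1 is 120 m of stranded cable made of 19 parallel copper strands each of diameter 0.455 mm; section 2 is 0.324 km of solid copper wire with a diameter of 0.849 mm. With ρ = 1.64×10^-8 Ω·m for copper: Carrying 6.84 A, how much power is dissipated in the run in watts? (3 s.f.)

469 W

Section 1: A_strand = π(2.2750e-04)² = 1.626e-07 m²; R₁ = ρL/(N·A_s) = (1.64×10^-8)(120)/(19×1.626e-07) = 0.637 Ω
Section 2: A = π(d/2)² = π(4.2450e-04 m)² = 5.661e-07 m²
R₂ = (1.64×10^-8)(324)/(5.661e-07) = 9.386 Ω
R = R₁ + R₂ = 10.02 Ω
P = I²R = (6.84)² × 10.02 = 469 W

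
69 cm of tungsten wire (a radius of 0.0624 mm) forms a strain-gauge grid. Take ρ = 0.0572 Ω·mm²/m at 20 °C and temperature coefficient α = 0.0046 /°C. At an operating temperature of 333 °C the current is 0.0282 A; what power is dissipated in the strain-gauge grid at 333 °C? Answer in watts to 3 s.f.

ρ = 0.0572 Ω·mm²/m = 5.72×10^-8 Ω·m
A = πr² = π(6.2400e-05 m)² = 1.223e-08 m²
R₍20₎ = ρL/A = (5.72×10^-8)(0.69)/(1.223e-08) = 3.226 Ω
R₍333₎ = R₍20₎(1 + αΔT) = 3.226 × (1 + 0.0046×313) = 7.872 Ω
P = I²R = (0.0282)² × 7.872 = 0.00626 W

0.00626 W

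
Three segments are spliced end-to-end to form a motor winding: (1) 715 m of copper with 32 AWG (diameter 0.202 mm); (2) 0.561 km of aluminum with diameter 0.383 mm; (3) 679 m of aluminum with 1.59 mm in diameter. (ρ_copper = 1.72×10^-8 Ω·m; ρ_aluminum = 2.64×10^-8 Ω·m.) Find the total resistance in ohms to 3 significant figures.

Seg 1: A = π(0.202/2 mm)² = π(1.0100e-04 m)² = 3.205e-08 m²
R_1 = (1.72×10^-8)(715)/(3.205e-08) = 383.7 Ω
Seg 2: A = π(d/2)² = π(1.9150e-04 m)² = 1.152e-07 m²
R_2 = (2.64×10^-8)(561)/(1.152e-07) = 128.6 Ω
Seg 3: A = π(d/2)² = π(7.9500e-04 m)² = 1.986e-06 m²
R_3 = (2.64×10^-8)(679)/(1.986e-06) = 9.028 Ω
R_total = R_1 + R_2 + R_3 = 521 Ω

521 Ω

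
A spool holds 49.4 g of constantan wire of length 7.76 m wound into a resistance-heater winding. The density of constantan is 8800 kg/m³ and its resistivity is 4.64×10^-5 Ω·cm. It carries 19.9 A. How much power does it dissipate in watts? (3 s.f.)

ρ = 4.64×10^-5 Ω·cm = 4.64×10^-7 Ω·m
A = m/(density·L) = 0.0494/(8800×7.76) = 7.2341e-07 m²
R = ρL/A = (4.64×10^-7)(7.76)/(7.2341e-07) = 4.977 Ω
P = I²R = (19.9)² × 4.977 = 1970 W

1970 W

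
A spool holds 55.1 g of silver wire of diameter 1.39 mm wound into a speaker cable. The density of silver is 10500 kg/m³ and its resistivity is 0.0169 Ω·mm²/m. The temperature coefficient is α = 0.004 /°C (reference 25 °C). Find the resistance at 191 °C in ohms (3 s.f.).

ρ = 0.0169 Ω·mm²/m = 1.69×10^-8 Ω·m
A = π(d/2)² = π(6.9500e-04 m)² = 1.5175e-06 m²
L = m/(density·A) = 0.0551/(10500×1.5175e-06) = 3.458 m
R = ρL/A = (1.69×10^-8)(3.458)/(1.5175e-06) = 0.03851 Ω
R(191 °C) = 0.03851 × (1 + 0.004×166) = 0.0641 Ω

0.0641 Ω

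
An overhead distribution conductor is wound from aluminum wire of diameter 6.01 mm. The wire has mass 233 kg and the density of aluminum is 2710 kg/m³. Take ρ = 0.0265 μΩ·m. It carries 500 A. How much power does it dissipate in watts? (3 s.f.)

7.08×10^5 W

ρ = 0.0265 μΩ·m = 2.65×10^-8 Ω·m
A = π(d/2)² = π(3.0050e-03 m)² = 2.8369e-05 m²
L = m/(density·A) = 233/(2710×2.8369e-05) = 3031 m
R = ρL/A = (2.65×10^-8)(3031)/(2.8369e-05) = 2.831 Ω
P = I²R = (500)² × 2.831 = 7.08×10^5 W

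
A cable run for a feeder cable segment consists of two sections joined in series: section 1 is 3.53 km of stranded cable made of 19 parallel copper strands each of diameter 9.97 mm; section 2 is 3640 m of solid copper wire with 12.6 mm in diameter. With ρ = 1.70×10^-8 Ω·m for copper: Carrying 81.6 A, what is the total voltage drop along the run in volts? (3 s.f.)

43.8 V

Section 1: A_strand = π(4.9850e-03)² = 7.807e-05 m²; R₁ = ρL/(N·A_s) = (1.70×10^-8)(3530)/(19×7.807e-05) = 0.04046 Ω
Section 2: A = π(d/2)² = π(6.3000e-03 m)² = 1.247e-04 m²
R₂ = (1.70×10^-8)(3640)/(1.247e-04) = 0.4963 Ω
R = R₁ + R₂ = 0.5367 Ω
V = IR = 81.6 × 0.5367 = 43.8 V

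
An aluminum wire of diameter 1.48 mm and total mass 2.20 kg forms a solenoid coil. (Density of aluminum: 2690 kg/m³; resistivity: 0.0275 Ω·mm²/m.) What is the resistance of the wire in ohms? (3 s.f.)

ρ = 0.0275 Ω·mm²/m = 2.75×10^-8 Ω·m
A = π(d/2)² = π(7.4000e-04 m)² = 1.7203e-06 m²
L = m/(density·A) = 2.2/(2690×1.7203e-06) = 475.4 m
R = ρL/A = (2.75×10^-8)(475.4)/(1.7203e-06) = 7.60 Ω

7.60 Ω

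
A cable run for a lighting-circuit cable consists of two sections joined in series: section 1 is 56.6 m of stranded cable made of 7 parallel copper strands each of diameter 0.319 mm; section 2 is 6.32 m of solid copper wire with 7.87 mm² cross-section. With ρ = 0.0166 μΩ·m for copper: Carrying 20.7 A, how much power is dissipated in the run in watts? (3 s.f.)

725 W

ρ = 0.0166 μΩ·m = 1.66×10^-8 Ω·m
Section 1: A_strand = π(1.5950e-04)² = 7.992e-08 m²; R₁ = ρL/(N·A_s) = (1.66×10^-8)(56.6)/(7×7.992e-08) = 1.679 Ω
Section 2: A = 7.87 mm² = 7.870e-06 m²
R₂ = (1.66×10^-8)(6.32)/(7.870e-06) = 0.01333 Ω
R = R₁ + R₂ = 1.693 Ω
P = I²R = (20.7)² × 1.693 = 725 W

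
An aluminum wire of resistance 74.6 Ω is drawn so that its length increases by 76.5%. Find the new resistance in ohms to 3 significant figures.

232 Ω

k = 1 + 76.5/100 = 1.765; volume constant ⇒ A' = A/k, so R' = k²R.
R' = 3.115 × 74.6 = 232 Ω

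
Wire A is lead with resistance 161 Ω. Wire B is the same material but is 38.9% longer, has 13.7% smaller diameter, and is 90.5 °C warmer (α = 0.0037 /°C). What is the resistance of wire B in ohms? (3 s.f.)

R ∝ ρL/d² with ρ ∝ (1+αΔT), so R_B/R_A = (1 + 38.9/100) × (1 − 13.7/100)⁻² × (1 + 0.0037×90.5)
= 1.389 × 1.343 × 1.335 = 2.49
R_B = 2.49 × 161 = 401 Ω

401 Ω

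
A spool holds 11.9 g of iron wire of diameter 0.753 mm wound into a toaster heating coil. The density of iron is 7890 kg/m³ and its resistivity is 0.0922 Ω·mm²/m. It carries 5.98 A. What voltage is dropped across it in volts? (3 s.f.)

ρ = 0.0922 Ω·mm²/m = 9.22×10^-8 Ω·m
A = π(d/2)² = π(3.7650e-04 m)² = 4.4533e-07 m²
L = m/(density·A) = 0.0119/(7890×4.4533e-07) = 3.387 m
R = ρL/A = (9.22×10^-8)(3.387)/(4.4533e-07) = 0.7012 Ω
V = IR = 5.98 × 0.7012 = 4.19 V

4.19 V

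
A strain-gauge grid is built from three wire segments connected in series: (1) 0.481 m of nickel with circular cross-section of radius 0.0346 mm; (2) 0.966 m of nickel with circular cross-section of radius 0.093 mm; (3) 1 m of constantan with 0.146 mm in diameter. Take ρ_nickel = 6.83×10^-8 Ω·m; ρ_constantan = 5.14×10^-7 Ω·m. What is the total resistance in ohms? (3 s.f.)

41.9 Ω

Seg 1: A = πr² = π(3.4600e-05 m)² = 3.761e-09 m²
R_1 = (6.83×10^-8)(0.481)/(3.761e-09) = 8.735 Ω
Seg 2: A = πr² = π(9.3000e-05 m)² = 2.717e-08 m²
R_2 = (6.83×10^-8)(0.966)/(2.717e-08) = 2.428 Ω
Seg 3: A = π(d/2)² = π(7.3000e-05 m)² = 1.674e-08 m²
R_3 = (5.14×10^-7)(1)/(1.674e-08) = 30.7 Ω
R_total = R_1 + R_2 + R_3 = 41.9 Ω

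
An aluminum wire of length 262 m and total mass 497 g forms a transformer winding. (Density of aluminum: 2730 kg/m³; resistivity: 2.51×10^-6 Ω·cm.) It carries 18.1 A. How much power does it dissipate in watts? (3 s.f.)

ρ = 2.51×10^-6 Ω·cm = 2.51×10^-8 Ω·m
A = m/(density·L) = 0.497/(2730×262) = 6.9485e-07 m²
R = ρL/A = (2.51×10^-8)(262)/(6.9485e-07) = 9.464 Ω
P = I²R = (18.1)² × 9.464 = 3100 W

3100 W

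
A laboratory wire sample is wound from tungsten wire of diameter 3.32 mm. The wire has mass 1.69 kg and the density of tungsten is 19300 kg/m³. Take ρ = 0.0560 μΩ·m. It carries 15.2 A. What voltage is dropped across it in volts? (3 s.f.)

ρ = 0.0560 μΩ·m = 5.60×10^-8 Ω·m
A = π(d/2)² = π(1.6600e-03 m)² = 8.6570e-06 m²
L = m/(density·A) = 1.69/(19300×8.6570e-06) = 10.11 m
R = ρL/A = (5.60×10^-8)(10.11)/(8.6570e-06) = 0.06543 Ω
V = IR = 15.2 × 0.06543 = 0.995 V

0.995 V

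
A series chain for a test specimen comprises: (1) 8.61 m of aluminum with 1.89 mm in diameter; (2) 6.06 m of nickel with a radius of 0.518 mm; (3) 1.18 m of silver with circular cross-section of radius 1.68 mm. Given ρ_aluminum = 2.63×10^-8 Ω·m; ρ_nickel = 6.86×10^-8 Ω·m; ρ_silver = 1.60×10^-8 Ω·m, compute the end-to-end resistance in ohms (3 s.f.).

Seg 1: A = π(d/2)² = π(9.4500e-04 m)² = 2.806e-06 m²
R_1 = (2.63×10^-8)(8.61)/(2.806e-06) = 0.08071 Ω
Seg 2: A = πr² = π(5.1800e-04 m)² = 8.430e-07 m²
R_2 = (6.86×10^-8)(6.06)/(8.430e-07) = 0.4932 Ω
Seg 3: A = πr² = π(1.6800e-03 m)² = 8.867e-06 m²
R_3 = (1.60×10^-8)(1.18)/(8.867e-06) = 0.002129 Ω
R_total = R_1 + R_2 + R_3 = 0.576 Ω

0.576 Ω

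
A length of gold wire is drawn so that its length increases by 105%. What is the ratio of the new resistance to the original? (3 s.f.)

k = 1 + 105/100 = 2.05; volume constant ⇒ A' = A/k, so R' = k²R.
Factor = 4.20

4.20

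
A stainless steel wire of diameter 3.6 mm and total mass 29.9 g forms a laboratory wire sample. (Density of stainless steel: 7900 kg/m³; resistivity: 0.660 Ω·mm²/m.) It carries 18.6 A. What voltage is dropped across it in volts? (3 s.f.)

0.448 V

ρ = 0.660 Ω·mm²/m = 6.60×10^-7 Ω·m
A = π(d/2)² = π(1.8000e-03 m)² = 1.0179e-05 m²
L = m/(density·A) = 0.0299/(7900×1.0179e-05) = 0.3718 m
R = ρL/A = (6.60×10^-7)(0.3718)/(1.0179e-05) = 0.02411 Ω
V = IR = 18.6 × 0.02411 = 0.448 V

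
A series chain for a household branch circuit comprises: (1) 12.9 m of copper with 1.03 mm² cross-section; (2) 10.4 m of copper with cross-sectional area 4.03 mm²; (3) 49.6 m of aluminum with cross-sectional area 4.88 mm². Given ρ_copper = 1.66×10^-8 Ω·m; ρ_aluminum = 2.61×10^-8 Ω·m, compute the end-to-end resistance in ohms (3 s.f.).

Seg 1: A = 1.03 mm² = 1.030e-06 m²
R_1 = (1.66×10^-8)(12.9)/(1.030e-06) = 0.2079 Ω
Seg 2: A = 4.03 mm² = 4.030e-06 m²
R_2 = (1.66×10^-8)(10.4)/(4.030e-06) = 0.04284 Ω
Seg 3: A = 4.88 mm² = 4.880e-06 m²
R_3 = (2.61×10^-8)(49.6)/(4.880e-06) = 0.2653 Ω
R_total = R_1 + R_2 + R_3 = 0.516 Ω

0.516 Ω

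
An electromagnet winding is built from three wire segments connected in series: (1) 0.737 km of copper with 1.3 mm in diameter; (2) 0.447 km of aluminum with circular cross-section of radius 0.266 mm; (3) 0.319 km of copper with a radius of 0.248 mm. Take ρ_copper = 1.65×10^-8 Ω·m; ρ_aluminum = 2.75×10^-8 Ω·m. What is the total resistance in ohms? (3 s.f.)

Seg 1: A = π(d/2)² = π(6.5000e-04 m)² = 1.327e-06 m²
R_1 = (1.65×10^-8)(737)/(1.327e-06) = 9.162 Ω
Seg 2: A = πr² = π(2.6600e-04 m)² = 2.223e-07 m²
R_2 = (2.75×10^-8)(447)/(2.223e-07) = 55.3 Ω
Seg 3: A = πr² = π(2.4800e-04 m)² = 1.932e-07 m²
R_3 = (1.65×10^-8)(319)/(1.932e-07) = 27.24 Ω
R_total = R_1 + R_2 + R_3 = 91.7 Ω

91.7 Ω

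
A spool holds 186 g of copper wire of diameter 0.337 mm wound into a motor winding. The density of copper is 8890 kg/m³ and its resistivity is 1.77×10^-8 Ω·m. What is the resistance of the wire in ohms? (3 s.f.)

A = π(d/2)² = π(1.6850e-04 m)² = 8.9197e-08 m²
L = m/(density·A) = 0.186/(8890×8.9197e-08) = 234.6 m
R = ρL/A = (1.77×10^-8)(234.6)/(8.9197e-08) = 46.5 Ω

46.5 Ω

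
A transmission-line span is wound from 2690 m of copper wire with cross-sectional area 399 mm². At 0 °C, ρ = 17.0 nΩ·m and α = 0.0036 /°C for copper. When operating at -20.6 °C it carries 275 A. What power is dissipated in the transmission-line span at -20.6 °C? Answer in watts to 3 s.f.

8020 W

ρ = 17.0 nΩ·m = 1.70×10^-8 Ω·m
A = 399 mm² = 3.990e-04 m²
R₍0₎ = ρL/A = (1.70×10^-8)(2690)/(3.990e-04) = 0.1146 Ω
R₍-20.6₎ = R₍0₎(1 + αΔT) = 0.1146 × (1 + 0.0036×-20.6) = 0.1061 Ω
P = I²R = (275)² × 0.1061 = 8020 W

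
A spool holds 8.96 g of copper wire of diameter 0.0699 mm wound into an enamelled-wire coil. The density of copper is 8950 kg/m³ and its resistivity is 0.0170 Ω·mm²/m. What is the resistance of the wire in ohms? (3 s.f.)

ρ = 0.0170 Ω·mm²/m = 1.70×10^-8 Ω·m
A = π(d/2)² = π(3.4950e-05 m)² = 3.8375e-09 m²
L = m/(density·A) = 0.00896/(8950×3.8375e-09) = 260.9 m
R = ρL/A = (1.70×10^-8)(260.9)/(3.8375e-09) = 1160 Ω

1160 Ω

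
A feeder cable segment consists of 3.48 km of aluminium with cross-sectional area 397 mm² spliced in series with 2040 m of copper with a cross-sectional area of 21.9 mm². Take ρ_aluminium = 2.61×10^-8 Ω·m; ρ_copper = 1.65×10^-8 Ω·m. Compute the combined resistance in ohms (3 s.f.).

1.77 Ω

Segment 1: A = 397 mm² = 3.970e-04 m²
R₁ = ρL/A = (2.61×10^-8)(3480)/(3.970e-04) = 0.2288 Ω
Segment 2: A = 21.9 mm² = 2.190e-05 m²
R₂ = (1.65×10^-8)(2040)/(2.190e-05) = 1.537 Ω
R = R₁ + R₂ = 1.77 Ω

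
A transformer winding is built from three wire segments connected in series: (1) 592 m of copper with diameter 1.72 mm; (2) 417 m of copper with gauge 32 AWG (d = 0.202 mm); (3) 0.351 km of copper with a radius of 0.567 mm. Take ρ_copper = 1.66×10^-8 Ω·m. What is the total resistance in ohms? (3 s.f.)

Seg 1: A = π(d/2)² = π(8.6000e-04 m)² = 2.324e-06 m²
R_1 = (1.66×10^-8)(592)/(2.324e-06) = 4.229 Ω
Seg 2: A = π(0.202/2 mm)² = π(1.0100e-04 m)² = 3.205e-08 m²
R_2 = (1.66×10^-8)(417)/(3.205e-08) = 216 Ω
Seg 3: A = πr² = π(5.6700e-04 m)² = 1.010e-06 m²
R_3 = (1.66×10^-8)(351)/(1.010e-06) = 5.769 Ω
R_total = R_1 + R_2 + R_3 = 226 Ω

226 Ω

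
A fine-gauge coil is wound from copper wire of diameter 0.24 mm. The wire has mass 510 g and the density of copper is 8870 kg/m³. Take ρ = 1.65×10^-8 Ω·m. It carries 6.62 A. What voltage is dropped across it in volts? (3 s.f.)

A = π(d/2)² = π(1.2000e-04 m)² = 4.5239e-08 m²
L = m/(density·A) = 0.51/(8870×4.5239e-08) = 1271 m
R = ρL/A = (1.65×10^-8)(1271)/(4.5239e-08) = 463.6 Ω
V = IR = 6.62 × 463.6 = 3070 V

3070 V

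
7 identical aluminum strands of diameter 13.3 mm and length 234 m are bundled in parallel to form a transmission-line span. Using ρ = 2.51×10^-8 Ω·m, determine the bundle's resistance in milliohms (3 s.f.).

A_strand = π(6.6500e-03 m)² = 1.389e-04 m²
R_strand = ρL/A = (2.51×10^-8)(234)/(1.389e-04) = 0.04228 Ω
R_total = R_strand/N = 0.04228/7 = 6.04 mΩ

6.04 mΩ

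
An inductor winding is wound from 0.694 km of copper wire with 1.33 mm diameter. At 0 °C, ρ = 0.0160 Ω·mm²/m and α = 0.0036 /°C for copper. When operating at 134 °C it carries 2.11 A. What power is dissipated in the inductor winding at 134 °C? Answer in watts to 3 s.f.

ρ = 0.0160 Ω·mm²/m = 1.60×10^-8 Ω·m
A = π(d/2)² = π(6.6500e-04 m)² = 1.389e-06 m²
R₍0₎ = ρL/A = (1.60×10^-8)(694)/(1.389e-06) = 7.993 Ω
R₍134₎ = R₍0₎(1 + αΔT) = 7.993 × (1 + 0.0036×134) = 11.85 Ω
P = I²R = (2.11)² × 11.85 = 52.7 W

52.7 W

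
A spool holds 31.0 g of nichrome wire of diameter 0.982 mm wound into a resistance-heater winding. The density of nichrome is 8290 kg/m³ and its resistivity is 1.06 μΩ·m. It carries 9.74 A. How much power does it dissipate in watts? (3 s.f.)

ρ = 1.06 μΩ·m = 1.06×10^-6 Ω·m
A = π(d/2)² = π(4.9100e-04 m)² = 7.5738e-07 m²
L = m/(density·A) = 0.031/(8290×7.5738e-07) = 4.937 m
R = ρL/A = (1.06×10^-6)(4.937)/(7.5738e-07) = 6.91 Ω
P = I²R = (9.74)² × 6.91 = 656 W

656 W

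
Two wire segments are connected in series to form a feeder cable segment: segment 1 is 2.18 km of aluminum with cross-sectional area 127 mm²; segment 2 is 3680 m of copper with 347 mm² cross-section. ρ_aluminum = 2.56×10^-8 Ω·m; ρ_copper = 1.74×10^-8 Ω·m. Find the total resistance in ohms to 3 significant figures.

0.624 Ω

Segment 1: A = 127 mm² = 1.270e-04 m²
R₁ = ρL/A = (2.56×10^-8)(2180)/(1.270e-04) = 0.4394 Ω
Segment 2: A = 347 mm² = 3.470e-04 m²
R₂ = (1.74×10^-8)(3680)/(3.470e-04) = 0.1845 Ω
R = R₁ + R₂ = 0.624 Ω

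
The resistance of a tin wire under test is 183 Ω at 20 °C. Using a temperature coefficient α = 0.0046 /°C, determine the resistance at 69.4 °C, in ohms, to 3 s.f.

ΔT = 69.4 − 20 = 49.4 °C
R = R₀(1 + αΔT) = 183 × (1 + 0.0046×49.4) = 183 × 1.227 = 225 Ω

225 Ω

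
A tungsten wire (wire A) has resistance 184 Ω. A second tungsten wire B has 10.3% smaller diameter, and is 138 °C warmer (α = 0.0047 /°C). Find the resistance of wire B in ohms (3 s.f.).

R ∝ ρL/d² with ρ ∝ (1+αΔT), so R_B/R_A = (1 − 10.3/100)⁻² × (1 + 0.0047×138)
= 1.243 × 1.649 = 2.049
R_B = 2.049 × 184 = 377 Ω

377 Ω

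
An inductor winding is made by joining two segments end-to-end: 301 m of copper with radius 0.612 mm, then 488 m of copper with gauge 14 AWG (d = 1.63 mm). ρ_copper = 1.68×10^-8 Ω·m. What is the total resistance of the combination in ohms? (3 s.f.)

Segment 1: A = πr² = π(6.1200e-04 m)² = 1.177e-06 m²
R₁ = ρL/A = (1.68×10^-8)(301)/(1.177e-06) = 4.298 Ω
Segment 2: A = π(1.63/2 mm)² = π(8.1500e-04 m)² = 2.087e-06 m²
R₂ = (1.68×10^-8)(488)/(2.087e-06) = 3.929 Ω
R = R₁ + R₂ = 8.23 Ω

8.23 Ω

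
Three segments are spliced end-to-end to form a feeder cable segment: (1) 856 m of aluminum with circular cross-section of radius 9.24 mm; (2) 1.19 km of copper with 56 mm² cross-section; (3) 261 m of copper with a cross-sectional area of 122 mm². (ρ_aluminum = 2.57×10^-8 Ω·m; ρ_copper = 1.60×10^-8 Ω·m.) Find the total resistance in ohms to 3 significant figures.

Seg 1: A = πr² = π(9.2400e-03 m)² = 2.682e-04 m²
R_1 = (2.57×10^-8)(856)/(2.682e-04) = 0.08202 Ω
Seg 2: A = 56 mm² = 5.600e-05 m²
R_2 = (1.60×10^-8)(1190)/(5.600e-05) = 0.34 Ω
Seg 3: A = 122 mm² = 1.220e-04 m²
R_3 = (1.60×10^-8)(261)/(1.220e-04) = 0.03423 Ω
R_total = R_1 + R_2 + R_3 = 0.456 Ω

0.456 Ω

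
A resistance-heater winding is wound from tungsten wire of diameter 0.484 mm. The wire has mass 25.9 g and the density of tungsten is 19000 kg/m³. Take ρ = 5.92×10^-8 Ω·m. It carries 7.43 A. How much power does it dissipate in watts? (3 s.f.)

A = π(d/2)² = π(2.4200e-04 m)² = 1.8398e-07 m²
L = m/(density·A) = 0.0259/(19000×1.8398e-07) = 7.409 m
R = ρL/A = (5.92×10^-8)(7.409)/(1.8398e-07) = 2.384 Ω
P = I²R = (7.43)² × 2.384 = 132 W

132 W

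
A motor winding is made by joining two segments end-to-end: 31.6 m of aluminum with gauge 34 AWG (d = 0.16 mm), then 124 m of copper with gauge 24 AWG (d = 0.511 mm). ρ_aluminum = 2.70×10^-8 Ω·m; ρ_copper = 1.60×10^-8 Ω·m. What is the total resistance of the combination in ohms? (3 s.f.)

52.1 Ω

Segment 1: A = π(0.16/2 mm)² = π(8.0000e-05 m)² = 2.011e-08 m²
R₁ = ρL/A = (2.70×10^-8)(31.6)/(2.011e-08) = 42.43 Ω
Segment 2: A = π(0.511/2 mm)² = π(2.5550e-04 m)² = 2.051e-07 m²
R₂ = (1.60×10^-8)(124)/(2.051e-07) = 9.674 Ω
R = R₁ + R₂ = 52.1 Ω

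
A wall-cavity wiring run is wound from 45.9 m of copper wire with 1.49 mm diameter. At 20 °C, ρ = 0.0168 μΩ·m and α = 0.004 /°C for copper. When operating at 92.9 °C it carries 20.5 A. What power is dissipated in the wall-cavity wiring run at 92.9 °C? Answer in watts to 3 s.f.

240 W

ρ = 0.0168 μΩ·m = 1.68×10^-8 Ω·m
A = π(d/2)² = π(7.4500e-04 m)² = 1.744e-06 m²
R₍20₎ = ρL/A = (1.68×10^-8)(45.9)/(1.744e-06) = 0.4422 Ω
R₍92.9₎ = R₍20₎(1 + αΔT) = 0.4422 × (1 + 0.004×72.9) = 0.5712 Ω
P = I²R = (20.5)² × 0.5712 = 240 W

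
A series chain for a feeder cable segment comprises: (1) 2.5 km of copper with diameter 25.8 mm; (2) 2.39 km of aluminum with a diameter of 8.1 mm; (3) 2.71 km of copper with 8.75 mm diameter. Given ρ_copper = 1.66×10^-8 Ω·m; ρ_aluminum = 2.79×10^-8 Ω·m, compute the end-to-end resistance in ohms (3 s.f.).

2.12 Ω

Seg 1: A = π(d/2)² = π(1.2900e-02 m)² = 5.228e-04 m²
R_1 = (1.66×10^-8)(2500)/(5.228e-04) = 0.07938 Ω
Seg 2: A = π(d/2)² = π(4.0500e-03 m)² = 5.153e-05 m²
R_2 = (2.79×10^-8)(2390)/(5.153e-05) = 1.294 Ω
Seg 3: A = π(d/2)² = π(4.3750e-03 m)² = 6.013e-05 m²
R_3 = (1.66×10^-8)(2710)/(6.013e-05) = 0.7481 Ω
R_total = R_1 + R_2 + R_3 = 2.12 Ω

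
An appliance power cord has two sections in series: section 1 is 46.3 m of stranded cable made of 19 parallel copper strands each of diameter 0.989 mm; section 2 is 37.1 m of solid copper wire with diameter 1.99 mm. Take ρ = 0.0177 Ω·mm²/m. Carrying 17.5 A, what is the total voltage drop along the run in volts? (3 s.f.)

ρ = 0.0177 Ω·mm²/m = 1.77×10^-8 Ω·m
Section 1: A_strand = π(4.9450e-04)² = 7.682e-07 m²; R₁ = ρL/(N·A_s) = (1.77×10^-8)(46.3)/(19×7.682e-07) = 0.05615 Ω
Section 2: A = π(d/2)² = π(9.9500e-04 m)² = 3.110e-06 m²
R₂ = (1.77×10^-8)(37.1)/(3.110e-06) = 0.2111 Ω
R = R₁ + R₂ = 0.2673 Ω
V = IR = 17.5 × 0.2673 = 4.68 V

4.68 V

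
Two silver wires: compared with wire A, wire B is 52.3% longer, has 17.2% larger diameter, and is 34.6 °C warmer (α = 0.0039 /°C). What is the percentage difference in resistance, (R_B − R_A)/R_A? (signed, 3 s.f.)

25.8%

R ∝ ρL/d² with ρ ∝ (1+αΔT), so R_B/R_A = (1 + 52.3/100) × (1 + 17.2/100)⁻² × (1 + 0.0039×34.6)
= 1.523 × 0.728 × 1.135 = 1.258
(R_B − R_A)/R_A = 1.258 − 1 = 25.8%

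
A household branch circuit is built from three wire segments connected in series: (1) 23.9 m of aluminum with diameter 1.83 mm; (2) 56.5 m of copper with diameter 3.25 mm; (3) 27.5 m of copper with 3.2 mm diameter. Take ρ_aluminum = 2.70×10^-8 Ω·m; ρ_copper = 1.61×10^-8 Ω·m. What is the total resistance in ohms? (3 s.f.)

0.410 Ω

Seg 1: A = π(d/2)² = π(9.1500e-04 m)² = 2.630e-06 m²
R_1 = (2.70×10^-8)(23.9)/(2.630e-06) = 0.2453 Ω
Seg 2: A = π(d/2)² = π(1.6250e-03 m)² = 8.296e-06 m²
R_2 = (1.61×10^-8)(56.5)/(8.296e-06) = 0.1097 Ω
Seg 3: A = π(d/2)² = π(1.6000e-03 m)² = 8.042e-06 m²
R_3 = (1.61×10^-8)(27.5)/(8.042e-06) = 0.05505 Ω
R_total = R_1 + R_2 + R_3 = 0.410 Ω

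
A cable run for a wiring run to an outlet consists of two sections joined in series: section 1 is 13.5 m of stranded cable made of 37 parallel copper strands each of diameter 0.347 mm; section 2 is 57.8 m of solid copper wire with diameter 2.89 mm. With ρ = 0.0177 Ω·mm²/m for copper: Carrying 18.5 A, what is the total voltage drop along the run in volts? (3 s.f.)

4.15 V

ρ = 0.0177 Ω·mm²/m = 1.77×10^-8 Ω·m
Section 1: A_strand = π(1.7350e-04)² = 9.457e-08 m²; R₁ = ρL/(N·A_s) = (1.77×10^-8)(13.5)/(37×9.457e-08) = 0.06829 Ω
Section 2: A = π(d/2)² = π(1.4450e-03 m)² = 6.560e-06 m²
R₂ = (1.77×10^-8)(57.8)/(6.560e-06) = 0.156 Ω
R = R₁ + R₂ = 0.2243 Ω
V = IR = 18.5 × 0.2243 = 4.15 V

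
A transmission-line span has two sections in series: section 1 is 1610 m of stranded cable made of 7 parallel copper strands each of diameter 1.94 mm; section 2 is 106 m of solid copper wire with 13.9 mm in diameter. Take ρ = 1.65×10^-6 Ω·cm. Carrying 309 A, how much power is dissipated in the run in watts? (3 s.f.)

1.24×10^5 W

ρ = 1.65×10^-6 Ω·cm = 1.65×10^-8 Ω·m
Section 1: A_strand = π(9.7000e-04)² = 2.956e-06 m²; R₁ = ρL/(N·A_s) = (1.65×10^-8)(1610)/(7×2.956e-06) = 1.284 Ω
Section 2: A = π(d/2)² = π(6.9500e-03 m)² = 1.517e-04 m²
R₂ = (1.65×10^-8)(106)/(1.517e-04) = 0.01153 Ω
R = R₁ + R₂ = 1.295 Ω
P = I²R = (309)² × 1.295 = 1.24×10^5 W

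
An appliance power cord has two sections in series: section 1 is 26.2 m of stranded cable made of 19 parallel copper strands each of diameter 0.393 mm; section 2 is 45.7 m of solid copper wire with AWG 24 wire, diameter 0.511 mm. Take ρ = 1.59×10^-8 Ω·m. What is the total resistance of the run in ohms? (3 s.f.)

Section 1: A_strand = π(1.9650e-04)² = 1.213e-07 m²; R₁ = ρL/(N·A_s) = (1.59×10^-8)(26.2)/(19×1.213e-07) = 0.1807 Ω
Section 2: A = π(0.511/2 mm)² = π(2.5550e-04 m)² = 2.051e-07 m²
R₂ = (1.59×10^-8)(45.7)/(2.051e-07) = 3.543 Ω
R = R₁ + R₂ = 3.72 Ω

3.72 Ω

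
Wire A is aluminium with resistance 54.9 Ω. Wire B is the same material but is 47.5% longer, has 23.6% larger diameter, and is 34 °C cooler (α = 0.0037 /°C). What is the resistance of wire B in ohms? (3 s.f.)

46.3 Ω

R ∝ ρL/d² with ρ ∝ (1+αΔT), so R_B/R_A = (1 + 47.5/100) × (1 + 23.6/100)⁻² × (1 − 0.0037×34)
= 1.475 × 0.6546 × 0.8742 = 0.844
R_B = 0.844 × 54.9 = 46.3 Ω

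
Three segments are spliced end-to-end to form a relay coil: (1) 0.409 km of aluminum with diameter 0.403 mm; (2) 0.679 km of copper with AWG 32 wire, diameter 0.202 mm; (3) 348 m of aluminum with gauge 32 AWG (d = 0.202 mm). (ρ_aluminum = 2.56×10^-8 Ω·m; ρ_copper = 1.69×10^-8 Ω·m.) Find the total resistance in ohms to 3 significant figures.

718 Ω

Seg 1: A = π(d/2)² = π(2.0150e-04 m)² = 1.276e-07 m²
R_1 = (2.56×10^-8)(409)/(1.276e-07) = 82.08 Ω
Seg 2: A = π(0.202/2 mm)² = π(1.0100e-04 m)² = 3.205e-08 m²
R_2 = (1.69×10^-8)(679)/(3.205e-08) = 358.1 Ω
Seg 3: A = π(0.202/2 mm)² = π(1.0100e-04 m)² = 3.205e-08 m²
R_3 = (2.56×10^-8)(348)/(3.205e-08) = 278 Ω
R_total = R_1 + R_2 + R_3 = 718 Ω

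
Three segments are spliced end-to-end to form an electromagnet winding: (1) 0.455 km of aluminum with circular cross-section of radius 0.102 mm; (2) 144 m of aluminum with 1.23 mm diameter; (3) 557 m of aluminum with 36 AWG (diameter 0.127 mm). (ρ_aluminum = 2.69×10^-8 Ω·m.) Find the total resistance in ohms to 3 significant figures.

Seg 1: A = πr² = π(1.0200e-04 m)² = 3.269e-08 m²
R_1 = (2.69×10^-8)(455)/(3.269e-08) = 374.5 Ω
Seg 2: A = π(d/2)² = π(6.1500e-04 m)² = 1.188e-06 m²
R_2 = (2.69×10^-8)(144)/(1.188e-06) = 3.26 Ω
Seg 3: A = π(0.127/2 mm)² = π(6.3500e-05 m)² = 1.267e-08 m²
R_3 = (2.69×10^-8)(557)/(1.267e-08) = 1183 Ω
R_total = R_1 + R_2 + R_3 = 1560 Ω

1560 Ω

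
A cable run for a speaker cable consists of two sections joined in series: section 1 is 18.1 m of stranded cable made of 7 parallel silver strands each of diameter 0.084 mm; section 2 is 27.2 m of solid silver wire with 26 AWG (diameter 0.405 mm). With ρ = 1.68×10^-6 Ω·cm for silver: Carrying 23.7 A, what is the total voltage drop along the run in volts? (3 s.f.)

ρ = 1.68×10^-6 Ω·cm = 1.68×10^-8 Ω·m
Section 1: A_strand = π(4.2000e-05)² = 5.542e-09 m²; R₁ = ρL/(N·A_s) = (1.68×10^-8)(18.1)/(7×5.542e-09) = 7.839 Ω
Section 2: A = π(0.405/2 mm)² = π(2.0250e-04 m)² = 1.288e-07 m²
R₂ = (1.68×10^-8)(27.2)/(1.288e-07) = 3.547 Ω
R = R₁ + R₂ = 11.39 Ω
V = IR = 23.7 × 11.39 = 270 V

270 V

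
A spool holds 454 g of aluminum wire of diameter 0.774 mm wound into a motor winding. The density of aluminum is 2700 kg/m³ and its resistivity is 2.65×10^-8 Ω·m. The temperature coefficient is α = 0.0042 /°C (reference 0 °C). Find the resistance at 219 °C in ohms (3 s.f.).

38.6 Ω

A = π(d/2)² = π(3.8700e-04 m)² = 4.7051e-07 m²
L = m/(density·A) = 0.454/(2700×4.7051e-07) = 357.4 m
R = ρL/A = (2.65×10^-8)(357.4)/(4.7051e-07) = 20.13 Ω
R(219 °C) = 20.13 × (1 + 0.0042×219) = 38.6 Ω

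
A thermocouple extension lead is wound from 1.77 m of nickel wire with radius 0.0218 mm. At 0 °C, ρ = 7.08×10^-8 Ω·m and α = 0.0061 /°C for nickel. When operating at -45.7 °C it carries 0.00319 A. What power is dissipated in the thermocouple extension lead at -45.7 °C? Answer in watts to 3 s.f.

A = πr² = π(2.1800e-05 m)² = 1.493e-09 m²
R₍0₎ = ρL/A = (7.08×10^-8)(1.77)/(1.493e-09) = 83.94 Ω
R₍-45.7₎ = R₍0₎(1 + αΔT) = 83.94 × (1 + 0.0061×-45.7) = 60.54 Ω
P = I²R = (0.00319)² × 60.54 = 6.16×10^-4 W

6.16×10^-4 W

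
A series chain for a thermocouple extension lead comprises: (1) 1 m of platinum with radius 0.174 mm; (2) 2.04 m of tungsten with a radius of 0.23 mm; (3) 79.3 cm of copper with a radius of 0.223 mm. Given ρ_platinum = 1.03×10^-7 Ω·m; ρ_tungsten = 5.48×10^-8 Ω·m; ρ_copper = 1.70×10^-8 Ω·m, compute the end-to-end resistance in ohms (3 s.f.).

Seg 1: A = πr² = π(1.7400e-04 m)² = 9.511e-08 m²
R_1 = (1.03×10^-7)(1)/(9.511e-08) = 1.083 Ω
Seg 2: A = πr² = π(2.3000e-04 m)² = 1.662e-07 m²
R_2 = (5.48×10^-8)(2.04)/(1.662e-07) = 0.6727 Ω
Seg 3: A = πr² = π(2.2300e-04 m)² = 1.562e-07 m²
R_3 = (1.70×10^-8)(0.793)/(1.562e-07) = 0.08629 Ω
R_total = R_1 + R_2 + R_3 = 1.84 Ω

1.84 Ω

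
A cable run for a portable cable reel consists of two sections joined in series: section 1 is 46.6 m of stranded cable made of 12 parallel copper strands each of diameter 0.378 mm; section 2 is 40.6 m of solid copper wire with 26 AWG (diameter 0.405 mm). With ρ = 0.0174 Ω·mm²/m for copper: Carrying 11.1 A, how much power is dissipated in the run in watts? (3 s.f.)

750 W

ρ = 0.0174 Ω·mm²/m = 1.74×10^-8 Ω·m
Section 1: A_strand = π(1.8900e-04)² = 1.122e-07 m²; R₁ = ρL/(N·A_s) = (1.74×10^-8)(46.6)/(12×1.122e-07) = 0.6021 Ω
Section 2: A = π(0.405/2 mm)² = π(2.0250e-04 m)² = 1.288e-07 m²
R₂ = (1.74×10^-8)(40.6)/(1.288e-07) = 5.484 Ω
R = R₁ + R₂ = 6.086 Ω
P = I²R = (11.1)² × 6.086 = 750 W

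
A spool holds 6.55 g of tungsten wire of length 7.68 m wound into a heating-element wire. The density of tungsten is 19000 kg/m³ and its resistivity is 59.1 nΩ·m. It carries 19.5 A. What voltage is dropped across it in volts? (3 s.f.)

197 V

ρ = 59.1 nΩ·m = 5.91×10^-8 Ω·m
A = m/(density·L) = 0.00655/(19000×7.68) = 4.4888e-08 m²
R = ρL/A = (5.91×10^-8)(7.68)/(4.4888e-08) = 10.11 Ω
V = IR = 19.5 × 10.11 = 197 V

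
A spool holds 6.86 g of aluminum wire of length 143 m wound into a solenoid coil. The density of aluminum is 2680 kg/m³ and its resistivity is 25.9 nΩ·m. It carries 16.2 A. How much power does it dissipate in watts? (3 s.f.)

54300 W

ρ = 25.9 nΩ·m = 2.59×10^-8 Ω·m
A = m/(density·L) = 0.00686/(2680×143) = 1.7900e-08 m²
R = ρL/A = (2.59×10^-8)(143)/(1.7900e-08) = 206.9 Ω
P = I²R = (16.2)² × 206.9 = 54300 W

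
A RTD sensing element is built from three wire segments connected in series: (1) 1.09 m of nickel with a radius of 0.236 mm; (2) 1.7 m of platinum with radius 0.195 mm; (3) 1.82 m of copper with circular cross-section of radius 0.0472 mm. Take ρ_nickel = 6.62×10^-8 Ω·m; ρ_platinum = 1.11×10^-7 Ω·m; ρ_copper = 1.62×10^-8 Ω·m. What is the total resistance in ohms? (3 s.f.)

Seg 1: A = πr² = π(2.3600e-04 m)² = 1.750e-07 m²
R_1 = (6.62×10^-8)(1.09)/(1.750e-07) = 0.4124 Ω
Seg 2: A = πr² = π(1.9500e-04 m)² = 1.195e-07 m²
R_2 = (1.11×10^-7)(1.7)/(1.195e-07) = 1.58 Ω
Seg 3: A = πr² = π(4.7200e-05 m)² = 6.999e-09 m²
R_3 = (1.62×10^-8)(1.82)/(6.999e-09) = 4.213 Ω
R_total = R_1 + R_2 + R_3 = 6.20 Ω

6.20 Ω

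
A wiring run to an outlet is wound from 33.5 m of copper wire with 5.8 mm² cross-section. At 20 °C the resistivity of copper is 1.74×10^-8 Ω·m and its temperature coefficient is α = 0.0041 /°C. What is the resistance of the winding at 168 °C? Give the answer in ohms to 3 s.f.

A = 5.8 mm² = 5.800e-06 m²
R₍20°C₎ = ρL/A = (1.74×10^-8)(33.5)/(5.800e-06) = 0.1005 Ω
R = R₀(1 + αΔT) = 0.1005(1 + 0.0041×148) = 0.161 Ω

0.161 Ω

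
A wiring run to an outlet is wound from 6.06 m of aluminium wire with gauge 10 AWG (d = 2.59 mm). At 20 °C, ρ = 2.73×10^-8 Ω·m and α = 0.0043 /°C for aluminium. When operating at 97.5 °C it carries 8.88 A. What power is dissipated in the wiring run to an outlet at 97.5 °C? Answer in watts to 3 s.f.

3.30 W

A = π(2.59/2 mm)² = π(1.2950e-03 m)² = 5.269e-06 m²
R₍20₎ = ρL/A = (2.73×10^-8)(6.06)/(5.269e-06) = 0.0314 Ω
R₍97.5₎ = R₍20₎(1 + αΔT) = 0.0314 × (1 + 0.0043×77.5) = 0.04187 Ω
P = I²R = (8.88)² × 0.04187 = 3.30 W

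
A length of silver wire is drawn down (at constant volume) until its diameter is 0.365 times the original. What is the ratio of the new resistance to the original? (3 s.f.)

Volume constant ⇒ L' = L/r² with r = 0.365. R' = ρL'/A' = ρ(L/r²)/(πr²d₀²/4) = R/r⁴.
Factor = 56.3

56.3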